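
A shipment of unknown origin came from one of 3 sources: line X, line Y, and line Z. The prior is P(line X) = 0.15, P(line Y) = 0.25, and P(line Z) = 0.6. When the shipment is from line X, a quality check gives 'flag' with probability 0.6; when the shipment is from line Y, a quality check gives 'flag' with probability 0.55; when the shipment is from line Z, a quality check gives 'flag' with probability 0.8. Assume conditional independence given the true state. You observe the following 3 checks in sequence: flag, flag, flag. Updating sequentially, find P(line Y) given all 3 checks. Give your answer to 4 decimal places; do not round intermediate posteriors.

0.1091

After 'flag': normaliser = 0.6·0.1500 + 0.55·0.2500 + 0.8·0.6000; P(line X) ≈ 0.1272, P(line Y) ≈ 0.1943, P(line Z) ≈ 0.6784
After 'flag': normaliser = 0.6·0.1272 + 0.55·0.1943 + 0.8·0.6784; P(line X) ≈ 0.1051, P(line Y) ≈ 0.1472, P(line Z) ≈ 0.7476
After 'flag': normaliser = 0.6·0.1051 + 0.55·0.1472 + 0.8·0.7476; P(line X) ≈ 0.0850, P(line Y) ≈ 0.1091, P(line Z) ≈ 0.8059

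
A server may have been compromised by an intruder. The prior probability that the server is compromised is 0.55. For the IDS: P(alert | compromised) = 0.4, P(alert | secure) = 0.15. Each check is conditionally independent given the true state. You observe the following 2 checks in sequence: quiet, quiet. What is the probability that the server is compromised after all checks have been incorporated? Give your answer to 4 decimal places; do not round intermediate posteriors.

0.3785

After 'quiet': P(compromised) = 0.6·0.5500 / (0.6·0.5500 + 0.85·0.4500) ≈ 0.4632
After 'quiet': P(compromised) = 0.6·0.4632 / (0.6·0.4632 + 0.85·0.5368) ≈ 0.3785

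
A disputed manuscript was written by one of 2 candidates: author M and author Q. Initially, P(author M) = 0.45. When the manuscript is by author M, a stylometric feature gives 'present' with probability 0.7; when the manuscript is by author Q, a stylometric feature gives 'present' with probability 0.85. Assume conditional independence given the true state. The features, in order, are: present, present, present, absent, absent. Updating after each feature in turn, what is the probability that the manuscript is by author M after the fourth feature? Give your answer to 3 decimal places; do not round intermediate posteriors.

After 'present': P(author M) = 0.7·0.4500 / (0.7·0.4500 + 0.85·0.5500) ≈ 0.4026
After 'present': P(author M) = 0.7·0.4026 / (0.7·0.4026 + 0.85·0.5974) ≈ 0.3569
After 'present': P(author M) = 0.7·0.3569 / (0.7·0.3569 + 0.85·0.6431) ≈ 0.3136
After 'absent': P(author M) = 0.3·0.3136 / (0.3·0.3136 + 0.15·0.6864) ≈ 0.4775

0.478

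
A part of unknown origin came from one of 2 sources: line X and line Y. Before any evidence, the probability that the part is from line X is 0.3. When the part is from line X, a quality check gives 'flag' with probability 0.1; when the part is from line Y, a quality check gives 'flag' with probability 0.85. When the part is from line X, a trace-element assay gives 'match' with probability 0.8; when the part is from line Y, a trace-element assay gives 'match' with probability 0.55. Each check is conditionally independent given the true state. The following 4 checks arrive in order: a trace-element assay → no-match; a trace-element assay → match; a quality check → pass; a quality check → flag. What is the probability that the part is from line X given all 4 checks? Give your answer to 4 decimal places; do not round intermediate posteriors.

After a trace-element assay='no-match': P(line X) = 0.2·0.3000 / (0.2·0.3000 + 0.45·0.7000) ≈ 0.1600
After a trace-element assay='match': P(line X) = 0.8·0.1600 / (0.8·0.1600 + 0.55·0.8400) ≈ 0.2169
After a quality check='pass': P(line X) = 0.9·0.2169 / (0.9·0.2169 + 0.15·0.7831) ≈ 0.6244
After a quality check='flag': P(line X) = 0.1·0.6244 / (0.1·0.6244 + 0.85·0.3756) ≈ 0.1636

0.1636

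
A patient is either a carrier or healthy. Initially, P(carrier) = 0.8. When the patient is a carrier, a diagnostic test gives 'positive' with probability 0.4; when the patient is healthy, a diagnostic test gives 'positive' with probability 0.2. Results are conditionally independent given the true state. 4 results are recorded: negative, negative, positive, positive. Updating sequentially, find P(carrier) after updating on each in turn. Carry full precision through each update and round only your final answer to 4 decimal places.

0.9000

Each posterior becomes the prior for the next update.
After 'negative': P(carrier) = 0.6·0.8000 / (0.6·0.8000 + 0.8·0.2000) ≈ 0.7500
After 'negative': P(carrier) = 0.6·0.7500 / (0.6·0.7500 + 0.8·0.2500) ≈ 0.6923
After 'positive': P(carrier) = 0.4·0.6923 / (0.4·0.6923 + 0.2·0.3077) ≈ 0.8182
After 'positive': P(carrier) = 0.4·0.8182 / (0.4·0.8182 + 0.2·0.1818) ≈ 0.9000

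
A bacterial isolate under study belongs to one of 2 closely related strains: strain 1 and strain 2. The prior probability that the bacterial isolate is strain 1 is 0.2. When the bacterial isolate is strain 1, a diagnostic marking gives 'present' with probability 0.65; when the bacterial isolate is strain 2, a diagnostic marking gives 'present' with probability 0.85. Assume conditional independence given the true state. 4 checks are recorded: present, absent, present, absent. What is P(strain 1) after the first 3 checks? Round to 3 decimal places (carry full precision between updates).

0.254

Each posterior becomes the prior for the next update.
After 'present': P(strain 1) = 0.65·0.2000 / (0.65·0.2000 + 0.85·0.8000) ≈ 0.1605
After 'absent': P(strain 1) = 0.35·0.1605 / (0.35·0.1605 + 0.15·0.8395) ≈ 0.3085
After 'present': P(strain 1) = 0.65·0.3085 / (0.65·0.3085 + 0.85·0.6915) ≈ 0.2544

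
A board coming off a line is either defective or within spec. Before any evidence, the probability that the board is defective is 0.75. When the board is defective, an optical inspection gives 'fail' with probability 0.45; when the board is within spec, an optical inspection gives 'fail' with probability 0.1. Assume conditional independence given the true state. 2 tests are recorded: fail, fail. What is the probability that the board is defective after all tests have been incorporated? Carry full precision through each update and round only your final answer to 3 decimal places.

0.984

After 'fail': P(defective) = 0.45·0.7500 / (0.45·0.7500 + 0.1·0.2500) ≈ 0.9310
After 'fail': P(defective) = 0.45·0.9310 / (0.45·0.9310 + 0.1·0.0690) ≈ 0.9838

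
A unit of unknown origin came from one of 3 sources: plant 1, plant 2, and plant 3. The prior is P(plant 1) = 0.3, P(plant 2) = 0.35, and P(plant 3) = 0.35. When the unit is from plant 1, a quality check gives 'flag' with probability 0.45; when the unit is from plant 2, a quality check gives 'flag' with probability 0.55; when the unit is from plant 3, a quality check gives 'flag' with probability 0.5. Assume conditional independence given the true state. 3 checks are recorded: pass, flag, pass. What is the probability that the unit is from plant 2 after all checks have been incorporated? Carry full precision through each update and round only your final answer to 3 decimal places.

0.315

After 'pass': normaliser = 0.55·0.3000 + 0.45·0.3500 + 0.5·0.3500; P(plant 1) ≈ 0.3317, P(plant 2) ≈ 0.3166, P(plant 3) ≈ 0.3518
After 'flag': normaliser = 0.45·0.3317 + 0.55·0.3166 + 0.5·0.3518; P(plant 1) ≈ 0.2989, P(plant 2) ≈ 0.3488, P(plant 3) ≈ 0.3523
After 'pass': normaliser = 0.55·0.2989 + 0.45·0.3488 + 0.5·0.3523; P(plant 1) ≈ 0.3305, P(plant 2) ≈ 0.3155, P(plant 3) ≈ 0.3541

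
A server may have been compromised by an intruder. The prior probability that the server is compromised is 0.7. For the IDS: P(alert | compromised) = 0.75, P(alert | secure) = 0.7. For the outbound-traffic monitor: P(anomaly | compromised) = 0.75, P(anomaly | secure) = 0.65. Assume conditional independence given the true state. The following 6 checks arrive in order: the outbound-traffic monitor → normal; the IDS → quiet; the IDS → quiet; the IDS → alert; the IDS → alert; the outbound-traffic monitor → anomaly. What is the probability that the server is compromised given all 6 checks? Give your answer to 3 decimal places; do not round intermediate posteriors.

After the outbound-traffic monitor='normal': P(compromised) = 0.25·0.7000 / (0.25·0.7000 + 0.35·0.3000) ≈ 0.6250
After the IDS='quiet': P(compromised) = 0.25·0.6250 / (0.25·0.6250 + 0.3·0.3750) ≈ 0.5814
After the IDS='quiet': P(compromised) = 0.25·0.5814 / (0.25·0.5814 + 0.3·0.4186) ≈ 0.5365
After the IDS='alert': P(compromised) = 0.75·0.5365 / (0.75·0.5365 + 0.7·0.4635) ≈ 0.5536
After the IDS='alert': P(compromised) = 0.75·0.5536 / (0.75·0.5536 + 0.7·0.4464) ≈ 0.5706
After the outbound-traffic monitor='anomaly': P(compromised) = 0.75·0.5706 / (0.75·0.5706 + 0.65·0.4294) ≈ 0.6052

0.605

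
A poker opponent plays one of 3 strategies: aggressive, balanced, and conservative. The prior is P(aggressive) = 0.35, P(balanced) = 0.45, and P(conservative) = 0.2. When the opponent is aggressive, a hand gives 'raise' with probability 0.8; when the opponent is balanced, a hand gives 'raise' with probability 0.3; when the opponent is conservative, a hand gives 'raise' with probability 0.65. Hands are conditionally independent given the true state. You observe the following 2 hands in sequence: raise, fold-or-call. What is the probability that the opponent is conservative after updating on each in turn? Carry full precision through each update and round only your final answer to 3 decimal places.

Apply Bayes' rule sequentially, carrying P(conservative) forward.
After 'raise': normaliser = 0.8·0.3500 + 0.3·0.4500 + 0.65·0.2000; P(aggressive) ≈ 0.5138, P(balanced) ≈ 0.2477, P(conservative) ≈ 0.2385
After 'fold-or-call': normaliser = 0.2·0.5138 + 0.7·0.2477 + 0.35·0.2385; P(aggressive) ≈ 0.2857, P(balanced) ≈ 0.4821, P(conservative) ≈ 0.2321

0.232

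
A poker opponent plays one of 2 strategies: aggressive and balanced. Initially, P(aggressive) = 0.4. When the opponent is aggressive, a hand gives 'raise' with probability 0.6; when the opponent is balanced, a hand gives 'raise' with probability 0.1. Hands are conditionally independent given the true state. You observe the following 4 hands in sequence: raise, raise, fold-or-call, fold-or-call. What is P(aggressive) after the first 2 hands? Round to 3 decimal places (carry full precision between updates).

0.960

After 'raise': P(aggressive) = 0.6·0.4000 / (0.6·0.4000 + 0.1·0.6000) ≈ 0.8000
After 'raise': P(aggressive) = 0.6·0.8000 / (0.6·0.8000 + 0.1·0.2000) ≈ 0.9600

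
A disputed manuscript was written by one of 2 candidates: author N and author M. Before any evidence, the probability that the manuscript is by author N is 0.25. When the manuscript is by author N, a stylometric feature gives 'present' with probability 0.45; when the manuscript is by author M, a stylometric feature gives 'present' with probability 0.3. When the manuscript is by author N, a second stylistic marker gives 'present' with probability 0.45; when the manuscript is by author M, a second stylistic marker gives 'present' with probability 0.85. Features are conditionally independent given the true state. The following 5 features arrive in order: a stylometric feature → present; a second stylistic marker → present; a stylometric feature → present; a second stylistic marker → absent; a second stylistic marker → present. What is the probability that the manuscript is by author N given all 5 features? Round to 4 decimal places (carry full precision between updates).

Apply Bayes' rule sequentially, carrying P(author N) forward.
After a stylometric feature='present': P(author N) = 0.45·0.2500 / (0.45·0.2500 + 0.3·0.7500) ≈ 0.3333
After a second stylistic marker='present': P(author N) = 0.45·0.3333 / (0.45·0.3333 + 0.85·0.6667) ≈ 0.2093
After a stylometric feature='present': P(author N) = 0.45·0.2093 / (0.45·0.2093 + 0.3·0.7907) ≈ 0.2842
After a second stylistic marker='absent': P(author N) = 0.55·0.2842 / (0.55·0.2842 + 0.15·0.7158) ≈ 0.5928
After a second stylistic marker='present': P(author N) = 0.45·0.5928 / (0.45·0.5928 + 0.85·0.4072) ≈ 0.4353

0.4353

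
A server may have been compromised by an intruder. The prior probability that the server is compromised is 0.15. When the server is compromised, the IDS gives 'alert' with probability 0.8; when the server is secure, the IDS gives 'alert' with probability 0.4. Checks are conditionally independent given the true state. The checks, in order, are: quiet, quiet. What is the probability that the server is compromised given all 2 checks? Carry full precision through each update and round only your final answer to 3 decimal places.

0.019

Apply Bayes' rule sequentially, carrying P(compromised) forward.
After 'quiet': P(compromised) = 0.2·0.1500 / (0.2·0.1500 + 0.6·0.8500) ≈ 0.0556
After 'quiet': P(compromised) = 0.2·0.0556 / (0.2·0.0556 + 0.6·0.9444) ≈ 0.0192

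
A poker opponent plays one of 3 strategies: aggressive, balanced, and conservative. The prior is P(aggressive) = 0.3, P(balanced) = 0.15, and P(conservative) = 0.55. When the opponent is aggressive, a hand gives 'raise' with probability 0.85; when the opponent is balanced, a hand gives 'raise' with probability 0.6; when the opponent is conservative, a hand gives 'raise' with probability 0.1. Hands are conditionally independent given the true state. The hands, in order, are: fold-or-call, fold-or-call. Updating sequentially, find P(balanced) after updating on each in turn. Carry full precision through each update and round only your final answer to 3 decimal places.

0.050

After 'fold-or-call': normaliser = 0.15·0.3000 + 0.4·0.1500 + 0.9·0.5500; P(aggressive) ≈ 0.0750, P(balanced) ≈ 0.1000, P(conservative) ≈ 0.8250
After 'fold-or-call': normaliser = 0.15·0.0750 + 0.4·0.1000 + 0.9·0.8250; P(aggressive) ≈ 0.0142, P(balanced) ≈ 0.0504, P(conservative) ≈ 0.9354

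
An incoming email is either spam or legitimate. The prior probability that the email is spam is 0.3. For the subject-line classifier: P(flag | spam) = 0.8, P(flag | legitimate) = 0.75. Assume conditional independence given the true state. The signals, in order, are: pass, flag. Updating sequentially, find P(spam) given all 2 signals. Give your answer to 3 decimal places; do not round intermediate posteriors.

After 'pass': P(spam) = 0.2·0.3000 / (0.2·0.3000 + 0.25·0.7000) ≈ 0.2553
After 'flag': P(spam) = 0.8·0.2553 / (0.8·0.2553 + 0.75·0.7447) ≈ 0.2678

0.268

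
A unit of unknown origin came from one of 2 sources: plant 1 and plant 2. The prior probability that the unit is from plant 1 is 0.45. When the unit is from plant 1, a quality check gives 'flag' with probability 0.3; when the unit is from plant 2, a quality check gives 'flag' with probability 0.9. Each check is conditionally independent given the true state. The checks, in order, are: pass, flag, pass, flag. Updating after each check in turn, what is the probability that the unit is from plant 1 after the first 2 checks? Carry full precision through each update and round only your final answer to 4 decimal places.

0.6563

After 'pass': P(plant 1) = 0.7·0.4500 / (0.7·0.4500 + 0.1·0.5500) ≈ 0.8514
After 'flag': P(plant 1) = 0.3·0.8514 / (0.3·0.8514 + 0.9·0.1486) ≈ 0.6562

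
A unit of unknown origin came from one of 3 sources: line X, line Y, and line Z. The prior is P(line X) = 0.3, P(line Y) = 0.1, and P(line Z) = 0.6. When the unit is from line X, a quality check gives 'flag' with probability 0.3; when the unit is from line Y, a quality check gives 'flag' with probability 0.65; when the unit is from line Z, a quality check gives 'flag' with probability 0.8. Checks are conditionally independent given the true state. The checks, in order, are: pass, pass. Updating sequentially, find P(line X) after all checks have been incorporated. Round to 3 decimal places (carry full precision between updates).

Apply Bayes' rule sequentially, carrying P(line X) forward.
After 'pass': normaliser = 0.7·0.3000 + 0.35·0.1000 + 0.2·0.6000; P(line X) ≈ 0.5753, P(line Y) ≈ 0.0959, P(line Z) ≈ 0.3288
After 'pass': normaliser = 0.7·0.5753 + 0.35·0.0959 + 0.2·0.3288; P(line X) ≈ 0.8022, P(line Y) ≈ 0.0668, P(line Z) ≈ 0.1310

0.802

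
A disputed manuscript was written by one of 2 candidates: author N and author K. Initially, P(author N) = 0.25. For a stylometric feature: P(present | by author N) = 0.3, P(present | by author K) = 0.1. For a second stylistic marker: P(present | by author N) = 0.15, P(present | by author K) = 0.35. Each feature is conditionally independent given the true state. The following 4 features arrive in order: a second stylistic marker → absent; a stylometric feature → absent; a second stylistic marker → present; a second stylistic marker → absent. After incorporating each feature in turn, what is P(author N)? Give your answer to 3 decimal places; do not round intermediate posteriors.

0.160

After a second stylistic marker='absent': P(author N) = 0.85·0.2500 / (0.85·0.2500 + 0.65·0.7500) ≈ 0.3036
After a stylometric feature='absent': P(author N) = 0.7·0.3036 / (0.7·0.3036 + 0.9·0.6964) ≈ 0.2532
After a second stylistic marker='present': P(author N) = 0.15·0.2532 / (0.15·0.2532 + 0.35·0.7468) ≈ 0.1269
After a second stylistic marker='absent': P(author N) = 0.85·0.1269 / (0.85·0.1269 + 0.65·0.8731) ≈ 0.1597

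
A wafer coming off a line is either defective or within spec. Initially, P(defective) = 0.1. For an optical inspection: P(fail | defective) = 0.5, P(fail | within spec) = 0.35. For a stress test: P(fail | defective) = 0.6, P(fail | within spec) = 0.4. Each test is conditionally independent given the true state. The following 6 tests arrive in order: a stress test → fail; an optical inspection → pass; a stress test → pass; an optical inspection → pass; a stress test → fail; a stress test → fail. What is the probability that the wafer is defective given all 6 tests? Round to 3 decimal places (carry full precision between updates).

0.129

After a stress test='fail': P(defective) = 0.6·0.1000 / (0.6·0.1000 + 0.4·0.9000) ≈ 0.1429
After an optical inspection='pass': P(defective) = 0.5·0.1429 / (0.5·0.1429 + 0.65·0.8571) ≈ 0.1136
After a stress test='pass': P(defective) = 0.4·0.1136 / (0.4·0.1136 + 0.6·0.8864) ≈ 0.0787
After an optical inspection='pass': P(defective) = 0.5·0.0787 / (0.5·0.0787 + 0.65·0.9213) ≈ 0.0617
After a stress test='fail': P(defective) = 0.6·0.0617 / (0.6·0.0617 + 0.4·0.9383) ≈ 0.0898
After a stress test='fail': P(defective) = 0.6·0.0898 / (0.6·0.0898 + 0.4·0.9102) ≈ 0.1289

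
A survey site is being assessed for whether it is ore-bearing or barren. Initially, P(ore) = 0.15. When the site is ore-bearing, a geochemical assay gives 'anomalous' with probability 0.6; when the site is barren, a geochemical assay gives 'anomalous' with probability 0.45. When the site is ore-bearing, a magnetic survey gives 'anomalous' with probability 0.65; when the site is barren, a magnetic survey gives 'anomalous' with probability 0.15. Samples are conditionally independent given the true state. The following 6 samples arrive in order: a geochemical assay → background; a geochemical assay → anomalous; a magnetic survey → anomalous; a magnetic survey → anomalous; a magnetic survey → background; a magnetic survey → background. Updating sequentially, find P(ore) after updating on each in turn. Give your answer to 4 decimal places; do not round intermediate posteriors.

Each posterior becomes the prior for the next update.
After a geochemical assay='background': P(ore) = 0.4·0.1500 / (0.4·0.1500 + 0.55·0.8500) ≈ 0.1137
After a geochemical assay='anomalous': P(ore) = 0.6·0.1137 / (0.6·0.1137 + 0.45·0.8863) ≈ 0.1461
After a magnetic survey='anomalous': P(ore) = 0.65·0.1461 / (0.65·0.1461 + 0.15·0.8539) ≈ 0.4258
After a magnetic survey='anomalous': P(ore) = 0.65·0.4258 / (0.65·0.4258 + 0.15·0.5742) ≈ 0.7627
After a magnetic survey='background': P(ore) = 0.35·0.7627 / (0.35·0.7627 + 0.85·0.2373) ≈ 0.5695
After a magnetic survey='background': P(ore) = 0.35·0.5695 / (0.35·0.5695 + 0.85·0.4305) ≈ 0.3527

0.3527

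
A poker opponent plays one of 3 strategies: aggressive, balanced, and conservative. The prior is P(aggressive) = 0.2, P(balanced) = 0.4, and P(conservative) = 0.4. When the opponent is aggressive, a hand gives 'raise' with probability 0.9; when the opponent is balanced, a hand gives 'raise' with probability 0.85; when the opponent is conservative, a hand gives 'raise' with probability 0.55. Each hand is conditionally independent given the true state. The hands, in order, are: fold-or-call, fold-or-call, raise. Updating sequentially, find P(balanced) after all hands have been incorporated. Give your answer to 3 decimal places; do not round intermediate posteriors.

Each posterior becomes the prior for the next update.
After 'fold-or-call': normaliser = 0.1·0.2000 + 0.15·0.4000 + 0.45·0.4000; P(aggressive) ≈ 0.0769, P(balanced) ≈ 0.2308, P(conservative) ≈ 0.6923
After 'fold-or-call': normaliser = 0.1·0.0769 + 0.15·0.2308 + 0.45·0.6923; P(aggressive) ≈ 0.0217, P(balanced) ≈ 0.0978, P(conservative) ≈ 0.8804
After 'raise': normaliser = 0.9·0.0217 + 0.85·0.0978 + 0.55·0.8804; P(aggressive) ≈ 0.0333, P(balanced) ≈ 0.1417, P(conservative) ≈ 0.8250

0.142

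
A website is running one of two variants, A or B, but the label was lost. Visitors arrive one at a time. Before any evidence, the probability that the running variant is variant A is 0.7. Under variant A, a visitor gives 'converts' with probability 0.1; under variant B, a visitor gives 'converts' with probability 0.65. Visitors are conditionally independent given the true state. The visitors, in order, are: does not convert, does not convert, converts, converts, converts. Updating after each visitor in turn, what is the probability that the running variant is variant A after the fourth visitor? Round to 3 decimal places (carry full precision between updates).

0.267

After 'does not convert': P(A) = 0.9·0.7000 / (0.9·0.7000 + 0.35·0.3000) ≈ 0.8571
After 'does not convert': P(A) = 0.9·0.8571 / (0.9·0.8571 + 0.35·0.1429) ≈ 0.9391
After 'converts': P(A) = 0.1·0.9391 / (0.1·0.9391 + 0.65·0.0609) ≈ 0.7036
After 'converts': P(A) = 0.1·0.7036 / (0.1·0.7036 + 0.65·0.2964) ≈ 0.2675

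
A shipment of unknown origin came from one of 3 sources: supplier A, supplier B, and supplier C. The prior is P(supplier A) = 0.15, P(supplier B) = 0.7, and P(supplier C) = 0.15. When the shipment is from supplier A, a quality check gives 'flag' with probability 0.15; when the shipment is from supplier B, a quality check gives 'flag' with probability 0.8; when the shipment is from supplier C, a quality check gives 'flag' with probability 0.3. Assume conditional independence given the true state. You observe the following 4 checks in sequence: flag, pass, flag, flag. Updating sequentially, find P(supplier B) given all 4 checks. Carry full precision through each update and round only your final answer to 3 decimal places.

After 'flag': normaliser = 0.15·0.1500 + 0.8·0.7000 + 0.3·0.1500; P(supplier A) ≈ 0.0359, P(supplier B) ≈ 0.8924, P(supplier C) ≈ 0.0717
After 'pass': normaliser = 0.85·0.0359 + 0.2·0.8924 + 0.7·0.0717; P(supplier A) ≈ 0.1176, P(supplier B) ≈ 0.6887, P(supplier C) ≈ 0.1937
After 'flag': normaliser = 0.15·0.1176 + 0.8·0.6887 + 0.3·0.1937; P(supplier A) ≈ 0.0281, P(supplier B) ≈ 0.8791, P(supplier C) ≈ 0.0927
After 'flag': normaliser = 0.15·0.0281 + 0.8·0.8791 + 0.3·0.0927; P(supplier A) ≈ 0.0057, P(supplier B) ≈ 0.9564, P(supplier C) ≈ 0.0378

0.956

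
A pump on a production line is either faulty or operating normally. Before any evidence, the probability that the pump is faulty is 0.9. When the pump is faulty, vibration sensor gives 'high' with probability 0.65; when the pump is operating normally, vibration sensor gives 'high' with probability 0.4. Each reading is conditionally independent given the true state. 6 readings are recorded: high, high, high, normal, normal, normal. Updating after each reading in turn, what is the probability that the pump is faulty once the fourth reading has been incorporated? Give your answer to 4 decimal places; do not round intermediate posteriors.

Each posterior becomes the prior for the next update.
After 'high': P(faulty) = 0.65·0.9000 / (0.65·0.9000 + 0.4·0.1000) ≈ 0.9360
After 'high': P(faulty) = 0.65·0.9360 / (0.65·0.9360 + 0.4·0.0640) ≈ 0.9596
After 'high': P(faulty) = 0.65·0.9596 / (0.65·0.9596 + 0.4·0.0404) ≈ 0.9748
After 'normal': P(faulty) = 0.35·0.9748 / (0.35·0.9748 + 0.6·0.0252) ≈ 0.9575

0.9575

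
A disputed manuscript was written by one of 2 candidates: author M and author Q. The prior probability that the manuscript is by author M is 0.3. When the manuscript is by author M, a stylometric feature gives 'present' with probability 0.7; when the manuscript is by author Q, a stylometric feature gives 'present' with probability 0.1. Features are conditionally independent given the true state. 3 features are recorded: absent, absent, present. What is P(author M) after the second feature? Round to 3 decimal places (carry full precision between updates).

After 'absent': P(author M) = 0.3·0.3000 / (0.3·0.3000 + 0.9·0.7000) ≈ 0.1250
After 'absent': P(author M) = 0.3·0.1250 / (0.3·0.1250 + 0.9·0.8750) ≈ 0.0455

0.045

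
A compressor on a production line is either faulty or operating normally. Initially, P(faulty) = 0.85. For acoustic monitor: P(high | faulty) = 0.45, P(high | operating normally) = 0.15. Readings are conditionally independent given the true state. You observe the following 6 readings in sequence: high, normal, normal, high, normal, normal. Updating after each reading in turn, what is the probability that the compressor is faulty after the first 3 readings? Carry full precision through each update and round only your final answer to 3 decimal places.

After 'high': P(faulty) = 0.45·0.8500 / (0.45·0.8500 + 0.15·0.1500) ≈ 0.9444
After 'normal': P(faulty) = 0.55·0.9444 / (0.55·0.9444 + 0.85·0.0556) ≈ 0.9167
After 'normal': P(faulty) = 0.55·0.9167 / (0.55·0.9167 + 0.85·0.0833) ≈ 0.8768

0.877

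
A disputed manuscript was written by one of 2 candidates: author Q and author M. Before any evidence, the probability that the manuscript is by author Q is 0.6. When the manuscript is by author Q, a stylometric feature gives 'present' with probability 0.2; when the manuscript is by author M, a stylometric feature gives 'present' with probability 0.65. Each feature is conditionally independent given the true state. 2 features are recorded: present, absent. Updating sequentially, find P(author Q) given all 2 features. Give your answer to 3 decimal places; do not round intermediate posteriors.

0.513

Each posterior becomes the prior for the next update.
After 'present': P(author Q) = 0.2·0.6000 / (0.2·0.6000 + 0.65·0.4000) ≈ 0.3158
After 'absent': P(author Q) = 0.8·0.3158 / (0.8·0.3158 + 0.35·0.6842) ≈ 0.5134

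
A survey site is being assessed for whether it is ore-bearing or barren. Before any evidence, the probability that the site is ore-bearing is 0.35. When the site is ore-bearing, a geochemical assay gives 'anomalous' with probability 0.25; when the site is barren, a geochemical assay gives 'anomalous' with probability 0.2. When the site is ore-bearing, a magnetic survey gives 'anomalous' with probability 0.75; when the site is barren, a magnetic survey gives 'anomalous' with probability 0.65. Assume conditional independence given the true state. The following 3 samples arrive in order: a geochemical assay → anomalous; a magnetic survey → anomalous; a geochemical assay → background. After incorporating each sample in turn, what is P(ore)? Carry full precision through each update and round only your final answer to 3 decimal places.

0.421

After a geochemical assay='anomalous': P(ore) = 0.25·0.3500 / (0.25·0.3500 + 0.2·0.6500) ≈ 0.4023
After a magnetic survey='anomalous': P(ore) = 0.75·0.4023 / (0.75·0.4023 + 0.65·0.5977) ≈ 0.4371
After a geochemical assay='background': P(ore) = 0.75·0.4371 / (0.75·0.4371 + 0.8·0.5629) ≈ 0.4213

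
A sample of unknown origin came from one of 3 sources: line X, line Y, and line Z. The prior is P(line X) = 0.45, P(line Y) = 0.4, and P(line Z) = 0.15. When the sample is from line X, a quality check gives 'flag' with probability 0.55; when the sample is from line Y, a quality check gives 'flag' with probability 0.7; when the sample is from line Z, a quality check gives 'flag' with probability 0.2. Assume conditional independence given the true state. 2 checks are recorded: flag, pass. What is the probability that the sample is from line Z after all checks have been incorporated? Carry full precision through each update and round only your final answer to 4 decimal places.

After 'flag': normaliser = 0.55·0.4500 + 0.7·0.4000 + 0.2·0.1500; P(line X) ≈ 0.4439, P(line Y) ≈ 0.5022, P(line Z) ≈ 0.0538
After 'pass': normaliser = 0.45·0.4439 + 0.3·0.5022 + 0.8·0.0538; P(line X) ≈ 0.5077, P(line Y) ≈ 0.3829, P(line Z) ≈ 0.1094

0.1094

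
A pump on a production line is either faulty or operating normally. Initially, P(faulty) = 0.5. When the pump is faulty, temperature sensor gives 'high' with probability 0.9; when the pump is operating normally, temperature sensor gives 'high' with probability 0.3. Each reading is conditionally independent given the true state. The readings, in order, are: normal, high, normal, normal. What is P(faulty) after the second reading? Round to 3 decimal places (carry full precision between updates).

0.300

After 'normal': P(faulty) = 0.1·0.5000 / (0.1·0.5000 + 0.7·0.5000) ≈ 0.1250
After 'high': P(faulty) = 0.9·0.1250 / (0.9·0.1250 + 0.3·0.8750) ≈ 0.3000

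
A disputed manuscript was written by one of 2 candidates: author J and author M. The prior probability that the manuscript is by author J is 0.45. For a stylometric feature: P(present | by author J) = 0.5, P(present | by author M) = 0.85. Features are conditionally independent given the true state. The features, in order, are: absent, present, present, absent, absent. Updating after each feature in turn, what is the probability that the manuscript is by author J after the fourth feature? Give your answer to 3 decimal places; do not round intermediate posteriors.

After 'absent': P(author J) = 0.5·0.4500 / (0.5·0.4500 + 0.15·0.5500) ≈ 0.7317
After 'present': P(author J) = 0.5·0.7317 / (0.5·0.7317 + 0.85·0.2683) ≈ 0.6160
After 'present': P(author J) = 0.5·0.6160 / (0.5·0.6160 + 0.85·0.3840) ≈ 0.4855
After 'absent': P(author J) = 0.5·0.4855 / (0.5·0.4855 + 0.15·0.5145) ≈ 0.7588

0.759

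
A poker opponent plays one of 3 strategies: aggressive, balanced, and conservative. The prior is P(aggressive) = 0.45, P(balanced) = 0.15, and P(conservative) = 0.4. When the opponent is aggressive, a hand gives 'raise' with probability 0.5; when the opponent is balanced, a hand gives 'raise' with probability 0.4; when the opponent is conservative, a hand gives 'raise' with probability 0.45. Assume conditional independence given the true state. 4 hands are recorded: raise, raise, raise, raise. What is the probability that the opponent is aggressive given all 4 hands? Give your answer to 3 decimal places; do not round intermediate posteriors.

After 'raise': normaliser = 0.5·0.4500 + 0.4·0.1500 + 0.45·0.4000; P(aggressive) ≈ 0.4839, P(balanced) ≈ 0.1290, P(conservative) ≈ 0.3871
After 'raise': normaliser = 0.5·0.4839 + 0.4·0.1290 + 0.45·0.3871; P(aggressive) ≈ 0.5172, P(balanced) ≈ 0.1103, P(conservative) ≈ 0.3724
After 'raise': normaliser = 0.5·0.5172 + 0.4·0.1103 + 0.45·0.3724; P(aggressive) ≈ 0.5499, P(balanced) ≈ 0.0938, P(conservative) ≈ 0.3563
After 'raise': normaliser = 0.5·0.5499 + 0.4·0.0938 + 0.45·0.3563; P(aggressive) ≈ 0.5815, P(balanced) ≈ 0.0794, P(conservative) ≈ 0.3391

0.581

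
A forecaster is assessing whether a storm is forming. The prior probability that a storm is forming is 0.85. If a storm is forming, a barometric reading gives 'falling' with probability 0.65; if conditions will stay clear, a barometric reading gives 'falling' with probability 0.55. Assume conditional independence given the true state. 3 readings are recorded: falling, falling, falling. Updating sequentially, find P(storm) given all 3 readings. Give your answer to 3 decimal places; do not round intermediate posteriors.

Apply Bayes' rule sequentially, carrying P(storm) forward.
After 'falling': P(storm) = 0.65·0.8500 / (0.65·0.8500 + 0.55·0.1500) ≈ 0.8701
After 'falling': P(storm) = 0.65·0.8701 / (0.65·0.8701 + 0.55·0.1299) ≈ 0.8878
After 'falling': P(storm) = 0.65·0.8878 / (0.65·0.8878 + 0.55·0.1122) ≈ 0.9034

0.903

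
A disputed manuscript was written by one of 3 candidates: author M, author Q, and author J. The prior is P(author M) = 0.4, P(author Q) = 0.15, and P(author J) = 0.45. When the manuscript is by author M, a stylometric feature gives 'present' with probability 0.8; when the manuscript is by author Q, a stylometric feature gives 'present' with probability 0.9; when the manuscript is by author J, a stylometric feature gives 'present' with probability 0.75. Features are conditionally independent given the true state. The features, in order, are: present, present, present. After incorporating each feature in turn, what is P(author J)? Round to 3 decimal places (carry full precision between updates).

Apply Bayes' rule sequentially, carrying P(author J) forward.
After 'present': normaliser = 0.8·0.4000 + 0.9·0.1500 + 0.75·0.4500; P(author M) ≈ 0.4038, P(author Q) ≈ 0.1703, P(author J) ≈ 0.4259
After 'present': normaliser = 0.8·0.4038 + 0.9·0.1703 + 0.75·0.4259; P(author M) ≈ 0.4059, P(author Q) ≈ 0.1927, P(author J) ≈ 0.4014
After 'present': normaliser = 0.8·0.4059 + 0.9·0.1927 + 0.75·0.4014; P(author M) ≈ 0.4064, P(author Q) ≈ 0.2170, P(author J) ≈ 0.3767

0.377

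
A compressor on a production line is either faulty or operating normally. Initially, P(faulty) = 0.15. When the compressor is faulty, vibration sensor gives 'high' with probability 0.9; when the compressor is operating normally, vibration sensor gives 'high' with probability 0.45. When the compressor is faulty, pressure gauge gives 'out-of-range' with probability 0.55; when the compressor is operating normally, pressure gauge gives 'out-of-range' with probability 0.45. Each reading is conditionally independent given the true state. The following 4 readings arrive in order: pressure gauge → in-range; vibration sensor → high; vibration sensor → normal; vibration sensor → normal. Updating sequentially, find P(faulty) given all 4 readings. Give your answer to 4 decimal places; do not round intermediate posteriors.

0.0095

After pressure gauge='in-range': P(faulty) = 0.45·0.1500 / (0.45·0.1500 + 0.55·0.8500) ≈ 0.1262
After vibration sensor='high': P(faulty) = 0.9·0.1262 / (0.9·0.1262 + 0.45·0.8738) ≈ 0.2241
After vibration sensor='normal': P(faulty) = 0.1·0.2241 / (0.1·0.2241 + 0.55·0.7759) ≈ 0.0499
After vibration sensor='normal': P(faulty) = 0.1·0.0499 / (0.1·0.0499 + 0.55·0.9501) ≈ 0.0095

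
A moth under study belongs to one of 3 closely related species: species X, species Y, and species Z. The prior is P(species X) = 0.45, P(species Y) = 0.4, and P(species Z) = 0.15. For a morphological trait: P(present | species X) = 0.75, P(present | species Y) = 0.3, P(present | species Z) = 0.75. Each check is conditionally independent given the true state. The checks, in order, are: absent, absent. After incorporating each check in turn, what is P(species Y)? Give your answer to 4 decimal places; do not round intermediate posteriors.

0.8394

After 'absent': normaliser = 0.25·0.4500 + 0.7·0.4000 + 0.25·0.1500; P(species X) ≈ 0.2616, P(species Y) ≈ 0.6512, P(species Z) ≈ 0.0872
After 'absent': normaliser = 0.25·0.2616 + 0.7·0.6512 + 0.25·0.0872; P(species X) ≈ 0.1204, P(species Y) ≈ 0.8394, P(species Z) ≈ 0.0401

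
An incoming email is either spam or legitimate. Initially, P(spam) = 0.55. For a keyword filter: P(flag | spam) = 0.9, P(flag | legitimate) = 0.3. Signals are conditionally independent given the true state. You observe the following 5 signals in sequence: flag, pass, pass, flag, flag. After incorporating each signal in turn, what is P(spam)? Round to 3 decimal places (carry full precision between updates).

0.402

Each posterior becomes the prior for the next update.
After 'flag': P(spam) = 0.9·0.5500 / (0.9·0.5500 + 0.3·0.4500) ≈ 0.7857
After 'pass': P(spam) = 0.1·0.7857 / (0.1·0.7857 + 0.7·0.2143) ≈ 0.3438
After 'pass': P(spam) = 0.1·0.3438 / (0.1·0.3438 + 0.7·0.6562) ≈ 0.0696
After 'flag': P(spam) = 0.9·0.0696 / (0.9·0.0696 + 0.3·0.9304) ≈ 0.1833
After 'flag': P(spam) = 0.9·0.1833 / (0.9·0.1833 + 0.3·0.8167) ≈ 0.4024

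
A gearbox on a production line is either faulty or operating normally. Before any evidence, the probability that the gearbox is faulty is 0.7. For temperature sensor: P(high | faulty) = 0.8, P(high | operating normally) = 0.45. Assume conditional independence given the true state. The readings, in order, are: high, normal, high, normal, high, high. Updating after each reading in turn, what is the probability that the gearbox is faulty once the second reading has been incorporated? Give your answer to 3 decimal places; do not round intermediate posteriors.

0.601

Apply Bayes' rule sequentially, carrying P(faulty) forward.
After 'high': P(faulty) = 0.8·0.7000 / (0.8·0.7000 + 0.45·0.3000) ≈ 0.8058
After 'normal': P(faulty) = 0.2·0.8058 / (0.2·0.8058 + 0.55·0.1942) ≈ 0.6013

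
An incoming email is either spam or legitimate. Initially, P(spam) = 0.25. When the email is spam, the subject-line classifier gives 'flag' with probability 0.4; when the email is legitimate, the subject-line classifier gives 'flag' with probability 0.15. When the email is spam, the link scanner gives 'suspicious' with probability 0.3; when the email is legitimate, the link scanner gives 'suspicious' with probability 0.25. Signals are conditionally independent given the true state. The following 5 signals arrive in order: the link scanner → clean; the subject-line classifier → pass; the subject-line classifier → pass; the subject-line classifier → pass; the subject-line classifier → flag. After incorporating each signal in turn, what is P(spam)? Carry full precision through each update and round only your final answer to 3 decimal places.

After the link scanner='clean': P(spam) = 0.7·0.2500 / (0.7·0.2500 + 0.75·0.7500) ≈ 0.2373
After the subject-line classifier='pass': P(spam) = 0.6·0.2373 / (0.6·0.2373 + 0.85·0.7627) ≈ 0.1801
After the subject-line classifier='pass': P(spam) = 0.6·0.1801 / (0.6·0.1801 + 0.85·0.8199) ≈ 0.1342
After the subject-line classifier='pass': P(spam) = 0.6·0.1342 / (0.6·0.1342 + 0.85·0.8658) ≈ 0.0986
After the subject-line classifier='flag': P(spam) = 0.4·0.0986 / (0.4·0.0986 + 0.15·0.9014) ≈ 0.2259

0.226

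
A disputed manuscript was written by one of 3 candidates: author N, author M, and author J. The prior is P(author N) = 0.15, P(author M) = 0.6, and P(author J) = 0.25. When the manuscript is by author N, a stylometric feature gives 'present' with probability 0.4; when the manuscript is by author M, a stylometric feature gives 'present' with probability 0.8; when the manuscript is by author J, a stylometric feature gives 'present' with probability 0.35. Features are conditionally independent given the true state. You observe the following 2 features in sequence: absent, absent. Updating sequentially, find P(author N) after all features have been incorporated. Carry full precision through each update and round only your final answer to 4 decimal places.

Apply Bayes' rule sequentially, carrying P(author N) forward.
After 'absent': normaliser = 0.6·0.1500 + 0.2·0.6000 + 0.65·0.2500; P(author N) ≈ 0.2416, P(author M) ≈ 0.3221, P(author J) ≈ 0.4362
After 'absent': normaliser = 0.6·0.2416 + 0.2·0.3221 + 0.65·0.4362; P(author N) ≈ 0.2941, P(author M) ≈ 0.1307, P(author J) ≈ 0.5752

0.2941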